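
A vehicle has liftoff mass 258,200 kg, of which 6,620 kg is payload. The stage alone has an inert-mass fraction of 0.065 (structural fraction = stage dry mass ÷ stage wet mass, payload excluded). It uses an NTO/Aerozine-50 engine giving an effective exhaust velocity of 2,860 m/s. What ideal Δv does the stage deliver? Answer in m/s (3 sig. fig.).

Stage wet mass = m₀ − payload = 258,200 − 6,620 = 251,580 kg.
Stage dry mass = ε × stage wet mass = 0.065 × 251,580 = 16,352.7 kg.
Burnout mass m_f = stage dry + payload = 16,352.7 + 6,620 = 22,972.7 kg.
Δv = v_e · ln(258,200/22,972.7) = 2860.0 × ln(11.24) = 2860.0 × 2.4194 ≈ 6920 m/s.

Δv ≈ 6920 m/s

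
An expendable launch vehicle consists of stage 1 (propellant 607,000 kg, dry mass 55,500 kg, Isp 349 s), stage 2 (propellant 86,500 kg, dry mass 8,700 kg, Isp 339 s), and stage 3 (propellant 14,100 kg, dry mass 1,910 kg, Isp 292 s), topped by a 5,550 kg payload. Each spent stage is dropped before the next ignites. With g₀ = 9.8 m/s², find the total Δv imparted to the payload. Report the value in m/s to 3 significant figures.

Ignition mass of stage 1 = 607,000+55,500 + 86,500+8,700 + 14,100+1,910 + 5,550 = 779,260 kg.
Stage 1: m₀ = 779,260 kg, m_f = 779,260 − 607,000 = 172,260 kg; Δv = 349×9.8×ln(4.524) = 3420.2×1.5093 ≈ 5162 m/s.
Stage 2: m₀ = 116,760 kg, m_f = 116,760 − 86,500 = 30,260 kg; Δv = 339×9.8×ln(3.859) = 3322.2×1.3503 ≈ 4486 m/s.
Stage 3: m₀ = 21,560 kg, m_f = 21,560 − 14,100 = 7,460 kg; Δv = 292×9.8×ln(2.89) = 2861.6×1.0613 ≈ 3037 m/s.
Total Δv = 5162 + 4486 + 3037 = 12685 m/s.

Δv ≈ 12700 m/s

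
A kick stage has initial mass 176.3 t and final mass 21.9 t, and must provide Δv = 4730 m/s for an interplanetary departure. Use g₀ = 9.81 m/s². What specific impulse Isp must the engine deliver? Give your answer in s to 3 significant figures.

Isp ≈ 231 s

ln(m₀/m_f) = ln(176300/21900) = ln(8.05) = 2.0857.
Rocket equation: v_e = Δv / ln(m₀/m_f) = 4730 / 2.0857 = 2267.8 m/s.
Isp = v_e / g₀ = 2267.8 / 9.81 = 231.2 s.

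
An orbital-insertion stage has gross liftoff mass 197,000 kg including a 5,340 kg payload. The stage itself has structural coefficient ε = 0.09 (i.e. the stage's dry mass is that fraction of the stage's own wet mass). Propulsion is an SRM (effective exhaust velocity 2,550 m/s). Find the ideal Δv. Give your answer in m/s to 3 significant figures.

Stage wet mass = m₀ − payload = 197,000 − 5,340 = 191,660 kg.
Stage dry mass = ε × stage wet mass = 0.09 × 191,660 = 17,249.4 kg.
Burnout mass m_f = stage dry + payload = 17,249.4 + 5,340 = 22,589.4 kg.
Δv = v_e · ln(197,000/22,589.4) = 2550.0 × ln(8.721) = 2550.0 × 2.1657 ≈ 5523 m/s.

Δv ≈ 5520 m/s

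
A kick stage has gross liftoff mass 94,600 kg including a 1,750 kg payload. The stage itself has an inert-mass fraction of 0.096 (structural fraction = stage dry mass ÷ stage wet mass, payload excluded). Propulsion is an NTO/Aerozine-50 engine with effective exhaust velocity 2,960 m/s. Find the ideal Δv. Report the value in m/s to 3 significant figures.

Stage wet mass = m₀ − payload = 94,600 − 1,750 = 92,850 kg.
Stage dry mass = ε × stage wet mass = 0.096 × 92,850 = 8,913.6 kg.
Burnout mass m_f = stage dry + payload = 8,913.6 + 1,750 = 10,663.6 kg.
Rocket equation: Δv = v_e · ln(94,600/10,663.6) = 2960.0 × ln(8.871) = 2960.0 × 2.1828 ≈ 6461 m/s.

Δv ≈ 6460 m/s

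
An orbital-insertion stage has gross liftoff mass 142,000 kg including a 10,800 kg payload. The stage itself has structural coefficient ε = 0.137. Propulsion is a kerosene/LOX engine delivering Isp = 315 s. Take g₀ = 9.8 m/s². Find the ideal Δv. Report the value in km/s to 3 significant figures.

Δv ≈ 4.93 km/s

Stage wet mass = m₀ − payload = 142,000 − 10,800 = 131,200 kg.
Stage dry mass = ε × stage wet mass = 0.137 × 131,200 = 17,974.4 kg.
Burnout mass m_f = stage dry + payload = 17,974.4 + 10,800 = 28,774.4 kg.
v_e = Isp · g₀ = 315 × 9.8 = 3087.0 m/s.
Using Δv = v_e ln(m₀/m_f): Δv = v_e · ln(142,000/28,774.4) = 3087.0 × ln(4.935) = 3087.0 × 1.5963 ≈ 4928 m/s.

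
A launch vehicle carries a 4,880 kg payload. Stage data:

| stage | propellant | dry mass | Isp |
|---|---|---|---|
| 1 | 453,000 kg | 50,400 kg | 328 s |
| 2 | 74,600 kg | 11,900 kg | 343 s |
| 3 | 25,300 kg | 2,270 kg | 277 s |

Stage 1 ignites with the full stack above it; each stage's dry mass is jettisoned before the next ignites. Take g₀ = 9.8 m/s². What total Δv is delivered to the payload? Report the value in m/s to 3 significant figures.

Δv ≈ 11600 m/s

Ignition mass of stage 1 = 453,000+50,400 + 74,600+11,900 + 25,300+2,270 + 4,880 = 622,350 kg.
Stage 1: m₀ = 622,350 kg, m_f = 622,350 − 453,000 = 169,350 kg; Δv = 328×9.8×ln(3.675) = 3214.4×1.3015 ≈ 4184 m/s.
Stage 2: m₀ = 118,950 kg, m_f = 118,950 − 74,600 = 44,350 kg; Δv = 343×9.8×ln(2.682) = 3361.4×0.9866 ≈ 3316 m/s.
Stage 3: m₀ = 32,450 kg, m_f = 32,450 − 25,300 = 7,150 kg; Δv = 277×9.8×ln(4.538) = 2714.6×1.5126 ≈ 4106 m/s.
Total Δv = 4184 + 3316 + 4106 = 11606 m/s.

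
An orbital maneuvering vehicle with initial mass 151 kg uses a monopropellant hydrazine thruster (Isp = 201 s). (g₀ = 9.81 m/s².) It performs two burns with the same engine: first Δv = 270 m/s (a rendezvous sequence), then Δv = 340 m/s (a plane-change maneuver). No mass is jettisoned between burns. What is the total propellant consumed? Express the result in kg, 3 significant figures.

v_e = Isp · g₀ = 201 × 9.81 = 1971.8 m/s.
After the first burn: m = 151 × exp(−270/1971.8) = 151 × 0.87203 = 131.677 kg.
After the second burn: m = 131.677 × exp(−340/1971.8) = 131.677 × 0.84162 = 110.822 kg.
Total propellant = m₀ − m_final = 151 − 110.822 = 40.178 kg.

total propellant consumed ≈ 40.2 kg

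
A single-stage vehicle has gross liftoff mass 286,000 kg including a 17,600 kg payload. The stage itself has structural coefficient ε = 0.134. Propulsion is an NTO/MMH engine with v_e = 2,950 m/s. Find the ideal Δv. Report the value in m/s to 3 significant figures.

Δv ≈ 4940 m/s

Stage wet mass = m₀ − payload = 286,000 − 17,600 = 268,400 kg.
Stage dry mass = ε × stage wet mass = 0.134 × 268,400 = 35,965.6 kg.
Burnout mass m_f = stage dry + payload = 35,965.6 + 17,600 = 53,565.6 kg.
By the Tsiolkovsky rocket equation, Δv = v_e · ln(286,000/53,565.6) = 2950.0 × ln(5.339) = 2950.0 × 1.6751 ≈ 4941 m/s.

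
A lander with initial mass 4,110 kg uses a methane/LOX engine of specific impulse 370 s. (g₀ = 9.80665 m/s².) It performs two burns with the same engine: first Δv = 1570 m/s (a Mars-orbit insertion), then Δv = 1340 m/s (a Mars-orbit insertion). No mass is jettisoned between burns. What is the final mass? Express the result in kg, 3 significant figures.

v_e = Isp · g₀ = 370 × 9.80665 = 3628.5 m/s.
After the first burn: m = 4110 × exp(−1570/3628.5) = 4110 × 0.64876 = 2,666.4 kg.
After the second burn: m = 2,666.4 × exp(−1340/3628.5) = 2,666.4 × 0.69122 = 1,843.07 kg.

final mass ≈ 1840 kg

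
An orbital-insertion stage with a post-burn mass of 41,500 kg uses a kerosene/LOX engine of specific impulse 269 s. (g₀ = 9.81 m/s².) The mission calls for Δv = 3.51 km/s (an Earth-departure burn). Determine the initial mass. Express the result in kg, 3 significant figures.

v_e = Isp · g₀ = 269 × 9.81 = 2638.9 m/s.
By the Tsiolkovsky rocket equation, m₀/m_f = exp(Δv / v_e) = exp(3510 / 2638.9) = exp(1.3301) = 3.7814.
m₀ = m_f × 3.7814 = 41,500 × 3.7814 = 156,928 kg.

initial mass ≈ 157000 kg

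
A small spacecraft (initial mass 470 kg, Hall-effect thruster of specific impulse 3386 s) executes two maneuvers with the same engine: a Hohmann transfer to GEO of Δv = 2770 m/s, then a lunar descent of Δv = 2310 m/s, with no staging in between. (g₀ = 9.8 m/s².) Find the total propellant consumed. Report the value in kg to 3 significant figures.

v_e = Isp · g₀ = 3386 × 9.8 = 33182.8 m/s.
After the first burn: m = 470 × exp(−2770/33182.8) = 470 × 0.91991 = 432.358 kg.
After the second burn: m = 432.358 × exp(−2310/33182.8) = 432.358 × 0.93275 = 403.282 kg.
Total propellant = m₀ − m_final = 470 − 403.282 = 66.718 kg.

total propellant consumed ≈ 66.7 kg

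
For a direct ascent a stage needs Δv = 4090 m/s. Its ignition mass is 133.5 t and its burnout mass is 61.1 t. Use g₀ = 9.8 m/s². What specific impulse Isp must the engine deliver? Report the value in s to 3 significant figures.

Isp ≈ 534 s

ln(m₀/m_f) = ln(133500/61100) = ln(2.185) = 0.7816.
Rocket equation: v_e = Δv / ln(m₀/m_f) = 4090 / 0.7816 = 5232.9 m/s.
Isp = v_e / g₀ = 5232.9 / 9.8 = 534.0 s.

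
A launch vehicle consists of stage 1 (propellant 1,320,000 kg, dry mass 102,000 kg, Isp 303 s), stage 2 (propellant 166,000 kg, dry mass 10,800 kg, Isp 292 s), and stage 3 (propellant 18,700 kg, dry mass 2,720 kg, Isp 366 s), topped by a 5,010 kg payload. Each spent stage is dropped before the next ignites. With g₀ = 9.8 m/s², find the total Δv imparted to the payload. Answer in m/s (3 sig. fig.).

Ignition mass of stage 1 = 1,320,000+102,000 + 166,000+10,800 + 18,700+2,720 + 5,010 = 1,625,230 kg.
Stage 1: m₀ = 1,625,230 kg, m_f = 1,625,230 − 1,320,000 = 305,230 kg; Δv = 303×9.8×ln(5.325) = 2969.4×1.6723 ≈ 4966 m/s.
Stage 2: m₀ = 203,230 kg, m_f = 203,230 − 166,000 = 37,230 kg; Δv = 292×9.8×ln(5.459) = 2861.6×1.6972 ≈ 4857 m/s.
Stage 3: m₀ = 26,430 kg, m_f = 26,430 − 18,700 = 7,730 kg; Δv = 366×9.8×ln(3.419) = 3586.8×1.2294 ≈ 4410 m/s.
Total Δv = 4966 + 4857 + 4410 = 14233 m/s.

Δv ≈ 14200 m/s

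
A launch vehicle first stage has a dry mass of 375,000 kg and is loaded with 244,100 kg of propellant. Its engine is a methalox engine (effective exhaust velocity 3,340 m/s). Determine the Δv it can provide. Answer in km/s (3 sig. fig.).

Δv ≈ 1.67 km/s

m₀ = m_dry + m_prop = 375,000 + 244,100 = 619,100 kg.
Rocket equation: Δv = v_e · ln(m₀/m_f) = 3340.0 × ln(1.651) = 3340.0 × 0.5013 ≈ 1674.5 m/s.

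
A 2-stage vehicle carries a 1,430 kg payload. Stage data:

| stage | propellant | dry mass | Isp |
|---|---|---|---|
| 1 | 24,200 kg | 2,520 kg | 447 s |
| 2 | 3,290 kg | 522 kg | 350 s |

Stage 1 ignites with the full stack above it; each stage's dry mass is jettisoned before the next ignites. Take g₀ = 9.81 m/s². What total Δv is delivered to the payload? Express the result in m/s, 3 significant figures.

Ignition mass of stage 1 = 24,200+2,520 + 3,290+522 + 1,430 = 31,962 kg.
Stage 1: m₀ = 31,962 kg, m_f = 31,962 − 24,200 = 7,762 kg; Δv = 447×9.81×ln(4.118) = 4385.1×1.4153 ≈ 6206 m/s.
Stage 2: m₀ = 5,242 kg, m_f = 5,242 − 3,290 = 1,952 kg; Δv = 350×9.81×ln(2.685) = 3433.5×0.9878 ≈ 3392 m/s.
Total Δv = 6206 + 3392 = 9598 m/s.

Δv ≈ 9600 m/s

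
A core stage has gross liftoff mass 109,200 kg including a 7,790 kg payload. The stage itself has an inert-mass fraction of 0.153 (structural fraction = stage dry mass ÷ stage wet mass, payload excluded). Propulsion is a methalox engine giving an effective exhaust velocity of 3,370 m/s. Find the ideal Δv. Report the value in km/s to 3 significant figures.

Stage wet mass = m₀ − payload = 109,200 − 7,790 = 101,410 kg.
Stage dry mass = ε × stage wet mass = 0.153 × 101,410 = 15,515.7 kg.
Burnout mass m_f = stage dry + payload = 15,515.7 + 7,790 = 23,305.7 kg.
By the Tsiolkovsky rocket equation, Δv = v_e · ln(109,200/23,305.7) = 3370.0 × ln(4.686) = 3370.0 × 1.5445 ≈ 5205 m/s.

Δv ≈ 5.20 km/s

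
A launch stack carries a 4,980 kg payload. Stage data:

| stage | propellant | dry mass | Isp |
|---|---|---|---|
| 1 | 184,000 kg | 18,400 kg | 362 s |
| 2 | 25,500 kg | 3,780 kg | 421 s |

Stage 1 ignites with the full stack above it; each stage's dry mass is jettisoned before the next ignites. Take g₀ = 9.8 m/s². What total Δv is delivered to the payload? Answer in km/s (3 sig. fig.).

Δv ≈ 11.0 km/s

Ignition mass of stage 1 = 184,000+18,400 + 25,500+3,780 + 4,980 = 236,660 kg.
Stage 1: m₀ = 236,660 kg, m_f = 236,660 − 184,000 = 52,660 kg; Δv = 362×9.8×ln(4.494) = 3547.6×1.5028 ≈ 5331 m/s.
Stage 2: m₀ = 34,260 kg, m_f = 34,260 − 25,500 = 8,760 kg; Δv = 421×9.8×ln(3.911) = 4125.8×1.3638 ≈ 5627 m/s.
Total Δv = 5331 + 5627 = 10958 m/s.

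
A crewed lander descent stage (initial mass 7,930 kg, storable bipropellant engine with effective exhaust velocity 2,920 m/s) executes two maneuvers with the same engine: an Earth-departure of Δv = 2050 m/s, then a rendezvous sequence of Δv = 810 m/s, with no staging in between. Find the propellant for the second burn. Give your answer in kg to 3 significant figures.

propellant for the second burn ≈ 952 kg

After the first burn: m = 7930 × exp(−2050/2920.0) = 7930 × 0.49557 = 3,929.87 kg.
After the second burn: m = 3,929.87 × exp(−810/2920.0) = 3,929.87 × 0.75775 = 2,977.86 kg.
Second-burn propellant = 3,929.87 − 2,977.86 = 952.01 kg.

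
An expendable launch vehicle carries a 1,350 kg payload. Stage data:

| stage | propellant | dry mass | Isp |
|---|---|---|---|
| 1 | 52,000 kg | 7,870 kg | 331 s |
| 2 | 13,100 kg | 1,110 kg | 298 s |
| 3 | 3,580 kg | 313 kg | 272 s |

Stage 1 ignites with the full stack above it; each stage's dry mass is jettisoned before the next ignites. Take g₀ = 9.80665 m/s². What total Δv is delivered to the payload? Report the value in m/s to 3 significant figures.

Δv ≈ 9790 m/s

Ignition mass of stage 1 = 52,000+7,870 + 13,100+1,110 + 3,580+313 + 1,350 = 79,323 kg.
Stage 1: m₀ = 79,323 kg, m_f = 79,323 − 52,000 = 27,323 kg; Δv = 331×9.80665×ln(2.903) = 3246.0×1.0658 ≈ 3460 m/s.
Stage 2: m₀ = 19,453 kg, m_f = 19,453 − 13,100 = 6,353 kg; Δv = 298×9.80665×ln(3.062) = 2922.4×1.1191 ≈ 3270 m/s.
Stage 3: m₀ = 5,243 kg, m_f = 5,243 − 3,580 = 1,663 kg; Δv = 272×9.80665×ln(3.153) = 2667.4×1.1483 ≈ 3063 m/s.
Total Δv = 3460 + 3270 + 3063 = 9793 m/s.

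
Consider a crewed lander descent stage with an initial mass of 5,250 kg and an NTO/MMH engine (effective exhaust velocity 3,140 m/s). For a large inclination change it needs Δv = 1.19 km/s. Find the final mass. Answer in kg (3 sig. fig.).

final mass ≈ 3590 kg

m₀/m_f = exp(Δv / v_e) = exp(1190 / 3140.0) = exp(0.3790) = 1.4608.
m_f = m₀ / 1.4608 = 5,250 / 1.4608 = 3,593.92 kg.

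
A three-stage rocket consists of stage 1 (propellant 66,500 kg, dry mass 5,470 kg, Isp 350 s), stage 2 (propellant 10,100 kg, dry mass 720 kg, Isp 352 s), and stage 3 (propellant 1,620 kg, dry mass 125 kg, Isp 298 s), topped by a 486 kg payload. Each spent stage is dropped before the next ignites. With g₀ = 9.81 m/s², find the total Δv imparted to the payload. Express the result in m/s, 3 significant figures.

Δv ≈ 14200 m/s

Ignition mass of stage 1 = 66,500+5,470 + 10,100+720 + 1,620+125 + 486 = 85,021 kg.
Stage 1: m₀ = 85,021 kg, m_f = 85,021 − 66,500 = 18,521 kg; Δv = 350×9.81×ln(4.591) = 3433.5×1.5240 ≈ 5233 m/s.
Stage 2: m₀ = 13,051 kg, m_f = 13,051 − 10,100 = 2,951 kg; Δv = 352×9.81×ln(4.423) = 3453.1×1.4867 ≈ 5134 m/s.
Stage 3: m₀ = 2,231 kg, m_f = 2,231 − 1,620 = 611 kg; Δv = 298×9.81×ln(3.651) = 2923.4×1.2951 ≈ 3786 m/s.
Total Δv = 5233 + 5134 + 3786 = 14153 m/s.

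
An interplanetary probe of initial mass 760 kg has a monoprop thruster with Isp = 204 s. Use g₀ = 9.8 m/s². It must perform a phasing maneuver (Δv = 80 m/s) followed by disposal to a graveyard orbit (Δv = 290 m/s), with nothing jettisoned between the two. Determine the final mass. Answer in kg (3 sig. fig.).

v_e = Isp · g₀ = 204 × 9.8 = 1999.2 m/s.
After the first burn: m = 760 × exp(−80/1999.2) = 760 × 0.96077 = 730.185 kg.
After the second burn: m = 730.185 × exp(−290/1999.2) = 730.185 × 0.86497 = 631.588 kg.

final mass ≈ 632 kg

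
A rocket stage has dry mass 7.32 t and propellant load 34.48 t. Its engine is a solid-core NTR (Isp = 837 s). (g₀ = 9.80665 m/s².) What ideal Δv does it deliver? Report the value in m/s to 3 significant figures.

Δv ≈ 14300 m/s

v_e = Isp · g₀ = 837 × 9.80665 = 8208.2 m/s.
m₀ = m_dry + m_prop = 7.32 + 34.48 = 41.8 t.
Using Δv = v_e ln(m₀/m_f): Δv = v_e · ln(m₀/m_f) = 8208.2 × ln(5.71) = 8208.2 × 1.7423 ≈ 14301.0 m/s.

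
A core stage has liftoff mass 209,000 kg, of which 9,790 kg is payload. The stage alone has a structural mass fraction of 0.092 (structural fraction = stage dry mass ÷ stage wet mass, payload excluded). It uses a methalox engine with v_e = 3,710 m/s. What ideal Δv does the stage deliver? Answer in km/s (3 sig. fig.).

Δv ≈ 7.44 km/s

Stage wet mass = m₀ − payload = 209,000 − 9,790 = 199,210 kg.
Stage dry mass = ε × stage wet mass = 0.092 × 199,210 = 18,327.3 kg.
Burnout mass m_f = stage dry + payload = 18,327.3 + 9,790 = 28,117.3 kg.
From the ideal rocket equation, Δv = v_e · ln(209,000/28,117.3) = 3710.0 × ln(7.433) = 3710.0 × 2.0059 ≈ 7442 m/s.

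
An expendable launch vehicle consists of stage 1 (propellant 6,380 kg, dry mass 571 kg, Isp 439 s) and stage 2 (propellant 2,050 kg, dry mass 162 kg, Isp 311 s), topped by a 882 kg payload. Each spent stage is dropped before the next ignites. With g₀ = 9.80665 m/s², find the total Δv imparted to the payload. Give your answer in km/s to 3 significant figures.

Δv ≈ 7.65 km/s

Ignition mass of stage 1 = 6,380+571 + 2,050+162 + 882 = 10,045 kg.
Stage 1: m₀ = 10,045 kg, m_f = 10,045 − 6,380 = 3,665 kg; Δv = 439×9.80665×ln(2.741) = 4305.1×1.0082 ≈ 4341 m/s.
Stage 2: m₀ = 3,094 kg, m_f = 3,094 − 2,050 = 1,044 kg; Δv = 311×9.80665×ln(2.964) = 3049.9×1.0864 ≈ 3313 m/s.
Total Δv = 4341 + 3313 = 7654 m/s.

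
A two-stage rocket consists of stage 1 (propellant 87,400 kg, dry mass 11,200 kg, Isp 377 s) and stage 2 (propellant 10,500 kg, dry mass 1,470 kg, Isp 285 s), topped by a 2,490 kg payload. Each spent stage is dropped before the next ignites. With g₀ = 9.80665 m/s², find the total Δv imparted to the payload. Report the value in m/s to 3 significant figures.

Δv ≈ 9100 m/s

Ignition mass of stage 1 = 87,400+11,200 + 10,500+1,470 + 2,490 = 113,060 kg.
Stage 1: m₀ = 113,060 kg, m_f = 113,060 − 87,400 = 25,660 kg; Δv = 377×9.80665×ln(4.406) = 3697.1×1.4830 ≈ 5483 m/s.
Stage 2: m₀ = 14,460 kg, m_f = 14,460 − 10,500 = 3,960 kg; Δv = 285×9.80665×ln(3.652) = 2794.9×1.2951 ≈ 3620 m/s.
Total Δv = 5483 + 3620 = 9103 m/s.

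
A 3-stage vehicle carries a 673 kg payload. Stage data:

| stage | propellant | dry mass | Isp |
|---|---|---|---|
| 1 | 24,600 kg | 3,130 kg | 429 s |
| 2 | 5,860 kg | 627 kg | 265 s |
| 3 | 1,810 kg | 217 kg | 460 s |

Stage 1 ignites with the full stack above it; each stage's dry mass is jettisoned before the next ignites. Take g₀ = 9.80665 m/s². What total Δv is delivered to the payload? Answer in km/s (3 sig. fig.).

Ignition mass of stage 1 = 24,600+3,130 + 5,860+627 + 1,810+217 + 673 = 36,917 kg.
Stage 1: m₀ = 36,917 kg, m_f = 36,917 − 24,600 = 12,317 kg; Δv = 429×9.80665×ln(2.997) = 4207.1×1.0977 ≈ 4618 m/s.
Stage 2: m₀ = 9,187 kg, m_f = 9,187 − 5,860 = 3,327 kg; Δv = 265×9.80665×ln(2.761) = 2598.8×1.0157 ≈ 2640 m/s.
Stage 3: m₀ = 2,700 kg, m_f = 2,700 − 1,810 = 890 kg; Δv = 460×9.80665×ln(3.034) = 4511.1×1.1098 ≈ 5006 m/s.
Total Δv = 4618 + 2640 + 5006 = 12264 m/s.

Δv ≈ 12.3 km/s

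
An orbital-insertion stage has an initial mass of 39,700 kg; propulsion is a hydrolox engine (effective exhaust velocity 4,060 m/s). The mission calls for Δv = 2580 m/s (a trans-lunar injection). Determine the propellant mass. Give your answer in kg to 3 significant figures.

m₀/m_f = exp(Δv / v_e) = exp(2580 / 4060.0) = exp(0.6355) = 1.8879.
m_f = 39,700 / 1.8879 = 21,028.7 kg, so propellant = m₀ − m_f = 39,700 − 21,028.7 = 18,671.3 kg.

propellant mass ≈ 18700 kg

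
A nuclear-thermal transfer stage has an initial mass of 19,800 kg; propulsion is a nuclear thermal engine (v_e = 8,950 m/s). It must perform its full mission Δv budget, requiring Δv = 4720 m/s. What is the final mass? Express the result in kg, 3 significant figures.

final mass ≈ 11700 kg

By the Tsiolkovsky rocket equation, m₀/m_f = exp(Δv / v_e) = exp(4720 / 8950.0) = exp(0.5274) = 1.6945.
m_f = m₀ / 1.6945 = 19,800 / 1.6945 = 11,684.9 kg.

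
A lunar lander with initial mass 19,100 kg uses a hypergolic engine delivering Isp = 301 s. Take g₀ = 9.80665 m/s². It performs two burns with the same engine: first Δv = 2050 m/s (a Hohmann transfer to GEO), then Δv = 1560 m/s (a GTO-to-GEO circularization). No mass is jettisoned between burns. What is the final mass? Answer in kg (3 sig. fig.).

final mass ≈ 5620 kg

v_e = Isp · g₀ = 301 × 9.80665 = 2951.8 m/s.
After the first burn: m = 19100 × exp(−2050/2951.8) = 19100 × 0.49933 = 9,537.2 kg.
After the second burn: m = 9,537.2 × exp(−1560/2951.8) = 9,537.2 × 0.58949 = 5,622.08 kg.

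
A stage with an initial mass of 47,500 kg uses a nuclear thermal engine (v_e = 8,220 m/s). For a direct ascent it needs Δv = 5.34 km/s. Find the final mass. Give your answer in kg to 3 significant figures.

final mass ≈ 24800 kg

From the ideal rocket equation, m₀/m_f = exp(Δv / v_e) = exp(5340 / 8220.0) = exp(0.6496) = 1.9148.
m_f = m₀ / 1.9148 = 47,500 / 1.9148 = 24,806.8 kg.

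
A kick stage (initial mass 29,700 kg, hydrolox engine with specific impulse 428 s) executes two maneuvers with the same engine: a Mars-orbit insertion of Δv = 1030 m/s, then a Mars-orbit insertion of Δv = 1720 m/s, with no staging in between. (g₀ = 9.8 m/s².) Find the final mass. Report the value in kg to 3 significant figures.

final mass ≈ 15400 kg

v_e = Isp · g₀ = 428 × 9.8 = 4194.4 m/s.
After the first burn: m = 29700 × exp(−1030/4194.4) = 29700 × 0.78226 = 23,233.1 kg.
After the second burn: m = 23,233.1 × exp(−1720/4194.4) = 23,233.1 × 0.66360 = 15,417.5 kg.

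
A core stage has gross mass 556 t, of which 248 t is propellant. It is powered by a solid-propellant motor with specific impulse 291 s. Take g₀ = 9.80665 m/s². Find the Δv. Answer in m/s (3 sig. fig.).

v_e = Isp · g₀ = 291 × 9.80665 = 2853.7 m/s.
m_f = m₀ − m_prop = 556 − 248 = 308 t.
From the ideal rocket equation, Δv = v_e · ln(m₀/m_f) = 2853.7 × ln(1.805) = 2853.7 × 0.5907 ≈ 1685.6 m/s.

Δv ≈ 1690 m/s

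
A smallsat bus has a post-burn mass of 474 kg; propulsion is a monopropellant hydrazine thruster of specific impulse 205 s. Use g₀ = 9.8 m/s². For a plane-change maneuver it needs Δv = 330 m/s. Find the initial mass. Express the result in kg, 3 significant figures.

initial mass ≈ 559 kg

v_e = Isp · g₀ = 205 × 9.8 = 2009.0 m/s.
By the Tsiolkovsky rocket equation, m₀/m_f = exp(Δv / v_e) = exp(330 / 2009.0) = exp(0.1643) = 1.1785.
m₀ = m_f × 1.1785 = 474 × 1.1785 = 558.609 kg.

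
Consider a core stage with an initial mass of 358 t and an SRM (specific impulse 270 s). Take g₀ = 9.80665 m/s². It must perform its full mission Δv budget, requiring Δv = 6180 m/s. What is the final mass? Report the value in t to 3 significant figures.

final mass ≈ 34.7 t

v_e = Isp · g₀ = 270 × 9.80665 = 2647.8 m/s.
m₀/m_f = exp(Δv / v_e) = exp(6180 / 2647.8) = exp(2.3340) = 10.3193.
m_f = m₀ / 10.3193 = 358 / 10.3193 = 34.6923 t.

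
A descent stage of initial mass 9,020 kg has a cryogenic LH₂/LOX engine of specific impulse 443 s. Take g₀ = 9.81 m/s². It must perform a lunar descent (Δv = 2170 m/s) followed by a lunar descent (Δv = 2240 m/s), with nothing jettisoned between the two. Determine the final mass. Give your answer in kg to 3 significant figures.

v_e = Isp · g₀ = 443 × 9.81 = 4345.8 m/s.
After the first burn: m = 9020 × exp(−2170/4345.8) = 9020 × 0.60694 = 5,474.6 kg.
After the second burn: m = 5,474.6 × exp(−2240/4345.8) = 5,474.6 × 0.59724 = 3,269.65 kg.

final mass ≈ 3270 kg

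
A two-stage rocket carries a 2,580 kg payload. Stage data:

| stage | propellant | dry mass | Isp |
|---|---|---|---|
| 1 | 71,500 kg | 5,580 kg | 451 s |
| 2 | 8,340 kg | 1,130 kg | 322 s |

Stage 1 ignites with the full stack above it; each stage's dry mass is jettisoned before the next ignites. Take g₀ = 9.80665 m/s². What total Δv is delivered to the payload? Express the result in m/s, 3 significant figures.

Ignition mass of stage 1 = 71,500+5,580 + 8,340+1,130 + 2,580 = 89,130 kg.
Stage 1: m₀ = 89,130 kg, m_f = 89,130 − 71,500 = 17,630 kg; Δv = 451×9.80665×ln(5.056) = 4422.8×1.6205 ≈ 7167 m/s.
Stage 2: m₀ = 12,050 kg, m_f = 12,050 − 8,340 = 3,710 kg; Δv = 322×9.80665×ln(3.248) = 3157.7×1.1780 ≈ 3720 m/s.
Total Δv = 7167 + 3720 = 10887 m/s.

Δv ≈ 10900 m/s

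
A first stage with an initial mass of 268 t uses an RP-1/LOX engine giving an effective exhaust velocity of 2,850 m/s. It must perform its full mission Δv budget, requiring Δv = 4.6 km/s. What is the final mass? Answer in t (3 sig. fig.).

From the ideal rocket equation, m₀/m_f = exp(Δv / v_e) = exp(4600 / 2850.0) = exp(1.6140) = 5.0230.
m_f = m₀ / 5.0230 = 268 / 5.0230 = 53.3546 t.

final mass ≈ 53.4 t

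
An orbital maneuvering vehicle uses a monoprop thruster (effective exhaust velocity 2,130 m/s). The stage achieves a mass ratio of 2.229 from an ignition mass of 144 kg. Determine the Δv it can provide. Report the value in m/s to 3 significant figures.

Rocket equation: Δv = v_e · ln(2.229) = 2130.0 × 0.8016 ≈ 1707.3 m/s.

Δv ≈ 1710 m/s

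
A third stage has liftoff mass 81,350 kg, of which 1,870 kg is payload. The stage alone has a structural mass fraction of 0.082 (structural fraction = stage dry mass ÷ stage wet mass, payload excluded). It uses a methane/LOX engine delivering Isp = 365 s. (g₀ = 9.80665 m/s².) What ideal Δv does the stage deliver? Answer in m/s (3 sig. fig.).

Stage wet mass = m₀ − payload = 81,350 − 1,870 = 79,480 kg.
Stage dry mass = ε × stage wet mass = 0.082 × 79,480 = 6,517.36 kg.
Burnout mass m_f = stage dry + payload = 6,517.36 + 1,870 = 8,387.36 kg.
v_e = Isp · g₀ = 365 × 9.80665 = 3579.4 m/s.
By the Tsiolkovsky rocket equation, Δv = v_e · ln(81,350/8,387.36) = 3579.4 × ln(9.699) = 3579.4 × 2.2720 ≈ 8133 m/s.

Δv ≈ 8130 m/s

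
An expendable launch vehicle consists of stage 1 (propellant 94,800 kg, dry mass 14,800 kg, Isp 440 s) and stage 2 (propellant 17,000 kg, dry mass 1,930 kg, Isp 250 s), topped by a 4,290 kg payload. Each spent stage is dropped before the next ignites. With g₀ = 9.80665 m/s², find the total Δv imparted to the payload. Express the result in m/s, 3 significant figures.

Ignition mass of stage 1 = 94,800+14,800 + 17,000+1,930 + 4,290 = 132,820 kg.
Stage 1: m₀ = 132,820 kg, m_f = 132,820 − 94,800 = 38,020 kg; Δv = 440×9.80665×ln(3.493) = 4314.9×1.2509 ≈ 5397 m/s.
Stage 2: m₀ = 23,220 kg, m_f = 23,220 − 17,000 = 6,220 kg; Δv = 250×9.80665×ln(3.733) = 2451.7×1.3172 ≈ 3229 m/s.
Total Δv = 5397 + 3229 = 8626 m/s.

Δv ≈ 8630 m/s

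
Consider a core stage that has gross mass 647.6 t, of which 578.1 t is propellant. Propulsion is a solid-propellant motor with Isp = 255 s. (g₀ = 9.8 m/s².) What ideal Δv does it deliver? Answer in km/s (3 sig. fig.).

Δv ≈ 5.58 km/s

v_e = Isp · g₀ = 255 × 9.8 = 2499.0 m/s.
m_f = m₀ − m_prop = 647.6 − 578.1 = 69.5 t.
From the ideal rocket equation, Δv = v_e · ln(m₀/m_f) = 2499.0 × ln(9.318) = 2499.0 × 2.2319 ≈ 5577.6 m/s.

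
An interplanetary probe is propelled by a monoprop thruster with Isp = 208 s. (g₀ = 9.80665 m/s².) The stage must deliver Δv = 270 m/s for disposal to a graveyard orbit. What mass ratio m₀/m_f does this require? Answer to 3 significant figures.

v_e = Isp · g₀ = 208 × 9.80665 = 2039.8 m/s.
By the Tsiolkovsky rocket equation, m₀/m_f = exp(Δv / v_e) = exp(270 / 2039.8) = exp(0.1324) = 1.1415.

mass ratio ≈ 1.14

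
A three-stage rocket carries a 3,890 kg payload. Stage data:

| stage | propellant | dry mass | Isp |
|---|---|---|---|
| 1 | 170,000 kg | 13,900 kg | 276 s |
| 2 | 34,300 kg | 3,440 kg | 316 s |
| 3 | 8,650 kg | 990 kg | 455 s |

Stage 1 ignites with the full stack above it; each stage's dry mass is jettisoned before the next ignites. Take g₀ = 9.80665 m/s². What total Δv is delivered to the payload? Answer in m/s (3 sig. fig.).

Ignition mass of stage 1 = 170,000+13,900 + 34,300+3,440 + 8,650+990 + 3,890 = 235,170 kg.
Stage 1: m₀ = 235,170 kg, m_f = 235,170 − 170,000 = 65,170 kg; Δv = 276×9.80665×ln(3.609) = 2706.6×1.2833 ≈ 3473 m/s.
Stage 2: m₀ = 51,270 kg, m_f = 51,270 − 34,300 = 16,970 kg; Δv = 316×9.80665×ln(3.021) = 3098.9×1.1057 ≈ 3426 m/s.
Stage 3: m₀ = 13,530 kg, m_f = 13,530 − 8,650 = 4,880 kg; Δv = 455×9.80665×ln(2.773) = 4462.0×1.0198 ≈ 4550 m/s.
Total Δv = 3473 + 3426 + 4550 = 11449 m/s.

Δv ≈ 11400 m/s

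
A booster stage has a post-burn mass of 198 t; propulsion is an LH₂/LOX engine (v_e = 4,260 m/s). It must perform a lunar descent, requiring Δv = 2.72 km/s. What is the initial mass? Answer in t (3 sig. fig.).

initial mass ≈ 375 t

Using Δv = v_e ln(m₀/m_f): m₀/m_f = exp(Δv / v_e) = exp(2720 / 4260.0) = exp(0.6385) = 1.8936.
m₀ = m_f × 1.8936 = 198 × 1.8936 = 374.933 t.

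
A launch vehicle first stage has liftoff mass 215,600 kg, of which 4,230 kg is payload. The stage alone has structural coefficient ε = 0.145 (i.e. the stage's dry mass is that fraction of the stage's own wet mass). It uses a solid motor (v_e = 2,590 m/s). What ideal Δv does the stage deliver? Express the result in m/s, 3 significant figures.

Δv ≈ 4720 m/s

Stage wet mass = m₀ − payload = 215,600 − 4,230 = 211,370 kg.
Stage dry mass = ε × stage wet mass = 0.145 × 211,370 = 30,648.7 kg.
Burnout mass m_f = stage dry + payload = 30,648.7 + 4,230 = 34,878.7 kg.
From the ideal rocket equation, Δv = v_e · ln(215,600/34,878.7) = 2590.0 × ln(6.181) = 2590.0 × 1.8215 ≈ 4718 m/s.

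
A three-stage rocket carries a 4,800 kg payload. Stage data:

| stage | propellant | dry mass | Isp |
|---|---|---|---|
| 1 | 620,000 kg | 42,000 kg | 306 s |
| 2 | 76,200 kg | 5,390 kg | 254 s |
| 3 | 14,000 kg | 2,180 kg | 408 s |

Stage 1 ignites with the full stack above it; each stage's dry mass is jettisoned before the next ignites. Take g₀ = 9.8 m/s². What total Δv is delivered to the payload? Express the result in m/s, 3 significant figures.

Ignition mass of stage 1 = 620,000+42,000 + 76,200+5,390 + 14,000+2,180 + 4,800 = 764,570 kg.
Stage 1: m₀ = 764,570 kg, m_f = 764,570 − 620,000 = 144,570 kg; Δv = 306×9.8×ln(5.289) = 2998.8×1.6655 ≈ 4995 m/s.
Stage 2: m₀ = 102,570 kg, m_f = 102,570 − 76,200 = 26,370 kg; Δv = 254×9.8×ln(3.89) = 2489.2×1.3583 ≈ 3381 m/s.
Stage 3: m₀ = 20,980 kg, m_f = 20,980 − 14,000 = 6,980 kg; Δv = 408×9.8×ln(3.006) = 3998.4×1.1005 ≈ 4400 m/s.
Total Δv = 4995 + 3381 + 4400 = 12776 m/s.

Δv ≈ 12800 m/s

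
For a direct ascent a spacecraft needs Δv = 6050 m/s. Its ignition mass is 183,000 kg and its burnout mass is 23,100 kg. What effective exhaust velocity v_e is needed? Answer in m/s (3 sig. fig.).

v_e ≈ 2920 m/s

ln(m₀/m_f) = ln(183000/23100) = ln(7.922) = 2.0697.
Using Δv = v_e ln(m₀/m_f): v_e = Δv / ln(m₀/m_f) = 6050 / 2.0697 = 2923.2 m/s.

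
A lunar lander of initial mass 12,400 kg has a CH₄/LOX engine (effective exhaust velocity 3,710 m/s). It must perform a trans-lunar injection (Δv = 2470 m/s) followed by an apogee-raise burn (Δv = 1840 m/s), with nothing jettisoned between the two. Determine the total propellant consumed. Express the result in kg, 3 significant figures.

After the first burn: m = 12400 × exp(−2470/3710.0) = 12400 × 0.51388 = 6,372.11 kg.
After the second burn: m = 6,372.11 × exp(−1840/3710.0) = 6,372.11 × 0.60899 = 3,880.55 kg.
Total propellant = m₀ − m_final = 12400 − 3,880.55 = 8,519.45 kg.

total propellant consumed ≈ 8520 kg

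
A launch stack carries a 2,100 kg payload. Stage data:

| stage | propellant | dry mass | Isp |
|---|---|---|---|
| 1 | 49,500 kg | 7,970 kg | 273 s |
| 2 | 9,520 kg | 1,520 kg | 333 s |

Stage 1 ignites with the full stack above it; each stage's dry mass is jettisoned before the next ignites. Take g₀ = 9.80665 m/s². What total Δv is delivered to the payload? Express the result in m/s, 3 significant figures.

Δv ≈ 7440 m/s

Ignition mass of stage 1 = 49,500+7,970 + 9,520+1,520 + 2,100 = 70,610 kg.
Stage 1: m₀ = 70,610 kg, m_f = 70,610 − 49,500 = 21,110 kg; Δv = 273×9.80665×ln(3.345) = 2677.2×1.2074 ≈ 3233 m/s.
Stage 2: m₀ = 13,140 kg, m_f = 13,140 − 9,520 = 3,620 kg; Δv = 333×9.80665×ln(3.63) = 3265.6×1.2892 ≈ 4210 m/s.
Total Δv = 3233 + 4210 = 7443 m/s.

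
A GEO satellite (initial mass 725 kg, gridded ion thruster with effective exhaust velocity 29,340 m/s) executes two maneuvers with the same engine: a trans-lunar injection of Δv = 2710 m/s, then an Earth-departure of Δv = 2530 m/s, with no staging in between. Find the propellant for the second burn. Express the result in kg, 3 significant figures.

After the first burn: m = 725 × exp(−2710/29340.0) = 725 × 0.91177 = 661.033 kg.
After the second burn: m = 661.033 × exp(−2530/29340.0) = 661.033 × 0.91738 = 606.418 kg.
Second-burn propellant = 661.033 − 606.418 = 54.615 kg.

propellant for the second burn ≈ 54.6 kg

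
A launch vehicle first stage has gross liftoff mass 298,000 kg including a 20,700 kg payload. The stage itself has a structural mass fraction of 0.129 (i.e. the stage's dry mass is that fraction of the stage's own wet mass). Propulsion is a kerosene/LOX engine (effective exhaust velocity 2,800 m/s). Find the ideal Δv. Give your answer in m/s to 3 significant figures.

Stage wet mass = m₀ − payload = 298,000 − 20,700 = 277,300 kg.
Stage dry mass = ε × stage wet mass = 0.129 × 277,300 = 35,771.7 kg.
Burnout mass m_f = stage dry + payload = 35,771.7 + 20,700 = 56,471.7 kg.
Rocket equation: Δv = v_e · ln(298,000/56,471.7) = 2800.0 × ln(5.277) = 2800.0 × 1.6634 ≈ 4657 m/s.

Δv ≈ 4660 m/s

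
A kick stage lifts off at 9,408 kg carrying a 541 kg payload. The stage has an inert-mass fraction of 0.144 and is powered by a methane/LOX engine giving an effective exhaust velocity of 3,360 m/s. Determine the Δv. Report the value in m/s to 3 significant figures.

Stage wet mass = m₀ − payload = 9,408 − 541 = 8,867 kg.
Stage dry mass = ε × stage wet mass = 0.144 × 8,867 = 1,276.85 kg.
Burnout mass m_f = stage dry + payload = 1,276.85 + 541 = 1,817.85 kg.
Δv = v_e · ln(9,408/1,817.85) = 3360.0 × ln(5.175) = 3360.0 × 1.6439 ≈ 5524 m/s.

Δv ≈ 5520 m/s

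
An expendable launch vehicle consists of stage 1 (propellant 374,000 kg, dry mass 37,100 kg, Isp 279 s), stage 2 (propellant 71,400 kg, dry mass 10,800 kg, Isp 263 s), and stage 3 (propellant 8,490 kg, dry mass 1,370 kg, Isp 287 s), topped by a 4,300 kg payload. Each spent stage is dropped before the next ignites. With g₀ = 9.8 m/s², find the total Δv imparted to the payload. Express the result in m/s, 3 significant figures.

Ignition mass of stage 1 = 374,000+37,100 + 71,400+10,800 + 8,490+1,370 + 4,300 = 507,460 kg.
Stage 1: m₀ = 507,460 kg, m_f = 507,460 − 374,000 = 133,460 kg; Δv = 279×9.8×ln(3.802) = 2734.2×1.3356 ≈ 3652 m/s.
Stage 2: m₀ = 96,360 kg, m_f = 96,360 − 71,400 = 24,960 kg; Δv = 263×9.8×ln(3.861) = 2577.4×1.3508 ≈ 3482 m/s.
Stage 3: m₀ = 14,160 kg, m_f = 14,160 − 8,490 = 5,670 kg; Δv = 287×9.8×ln(2.497) = 2812.6×0.9152 ≈ 2574 m/s.
Total Δv = 3652 + 3482 + 2574 = 9708 m/s.

Δv ≈ 9710 m/s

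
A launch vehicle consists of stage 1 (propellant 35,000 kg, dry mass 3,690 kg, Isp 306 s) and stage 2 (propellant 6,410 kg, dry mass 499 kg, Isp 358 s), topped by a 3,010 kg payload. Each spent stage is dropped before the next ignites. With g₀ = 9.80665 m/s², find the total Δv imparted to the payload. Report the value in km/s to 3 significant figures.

Ignition mass of stage 1 = 35,000+3,690 + 6,410+499 + 3,010 = 48,609 kg.
Stage 1: m₀ = 48,609 kg, m_f = 48,609 − 35,000 = 13,609 kg; Δv = 306×9.80665×ln(3.572) = 3000.8×1.2731 ≈ 3820 m/s.
Stage 2: m₀ = 9,919 kg, m_f = 9,919 − 6,410 = 3,509 kg; Δv = 358×9.80665×ln(2.827) = 3510.8×1.0391 ≈ 3648 m/s.
Total Δv = 3820 + 3648 = 7468 m/s.

Δv ≈ 7.47 km/s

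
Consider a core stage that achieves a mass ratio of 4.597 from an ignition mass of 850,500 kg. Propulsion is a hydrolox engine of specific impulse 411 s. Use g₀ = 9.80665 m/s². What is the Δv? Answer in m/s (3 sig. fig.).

Δv ≈ 6150 m/s

v_e = Isp · g₀ = 411 × 9.80665 = 4030.5 m/s.
Using Δv = v_e ln(m₀/m_f): Δv = v_e · ln(4.597) = 4030.5 × 1.5254 ≈ 6148.2 m/s.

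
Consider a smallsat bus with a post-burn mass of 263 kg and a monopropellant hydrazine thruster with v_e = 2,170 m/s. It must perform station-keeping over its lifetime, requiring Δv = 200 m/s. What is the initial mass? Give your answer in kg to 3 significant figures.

By the Tsiolkovsky rocket equation, m₀/m_f = exp(Δv / v_e) = exp(200 / 2170.0) = exp(0.0922) = 1.0965.
m₀ = m_f × 1.0965 = 263 × 1.0965 = 288.38 kg.

initial mass ≈ 288 kg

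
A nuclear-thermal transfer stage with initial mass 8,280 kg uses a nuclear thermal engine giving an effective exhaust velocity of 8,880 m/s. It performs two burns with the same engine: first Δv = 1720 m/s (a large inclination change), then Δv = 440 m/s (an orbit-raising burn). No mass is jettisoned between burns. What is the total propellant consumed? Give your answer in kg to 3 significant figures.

total propellant consumed ≈ 1790 kg

After the first burn: m = 8280 × exp(−1720/8880.0) = 8280 × 0.82391 = 6,821.97 kg.
After the second burn: m = 6,821.97 × exp(−440/8880.0) = 6,821.97 × 0.95166 = 6,492.2 kg.
Total propellant = m₀ − m_final = 8280 − 6,492.2 = 1,787.8 kg.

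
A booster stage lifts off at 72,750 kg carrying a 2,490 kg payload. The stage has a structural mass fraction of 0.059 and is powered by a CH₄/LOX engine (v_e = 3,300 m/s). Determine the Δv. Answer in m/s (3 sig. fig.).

Stage wet mass = m₀ − payload = 72,750 − 2,490 = 70,260 kg.
Stage dry mass = ε × stage wet mass = 0.059 × 70,260 = 4,145.34 kg.
Burnout mass m_f = stage dry + payload = 4,145.34 + 2,490 = 6,635.34 kg.
From the ideal rocket equation, Δv = v_e · ln(72,750/6,635.34) = 3300.0 × ln(10.96) = 3300.0 × 2.3946 ≈ 7902 m/s.

Δv ≈ 7900 m/s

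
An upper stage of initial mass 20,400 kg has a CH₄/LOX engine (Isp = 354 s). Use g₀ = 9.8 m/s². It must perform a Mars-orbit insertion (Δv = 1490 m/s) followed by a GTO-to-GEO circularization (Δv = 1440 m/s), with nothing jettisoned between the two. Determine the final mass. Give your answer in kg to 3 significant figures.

final mass ≈ 8770 kg

v_e = Isp · g₀ = 354 × 9.8 = 3469.2 m/s.
After the first burn: m = 20400 × exp(−1490/3469.2) = 20400 × 0.65084 = 13,277.1 kg.
After the second burn: m = 13,277.1 × exp(−1440/3469.2) = 13,277.1 × 0.66029 = 8,766.74 kg.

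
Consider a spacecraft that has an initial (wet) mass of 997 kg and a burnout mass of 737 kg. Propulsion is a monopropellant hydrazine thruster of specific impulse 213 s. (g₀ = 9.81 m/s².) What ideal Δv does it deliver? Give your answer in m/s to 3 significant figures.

v_e = Isp · g₀ = 213 × 9.81 = 2089.5 m/s.
Rocket equation: Δv = v_e · ln(m₀/m_f) = 2089.5 × ln(1.353) = 2089.5 × 0.3022 ≈ 631.4 m/s.

Δv ≈ 631 m/s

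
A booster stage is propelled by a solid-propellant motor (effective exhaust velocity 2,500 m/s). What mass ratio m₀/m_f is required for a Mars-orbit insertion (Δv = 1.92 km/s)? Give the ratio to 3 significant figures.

mass ratio ≈ 2.16

m₀/m_f = exp(Δv / v_e) = exp(1920 / 2500.0) = exp(0.7680) = 2.1555.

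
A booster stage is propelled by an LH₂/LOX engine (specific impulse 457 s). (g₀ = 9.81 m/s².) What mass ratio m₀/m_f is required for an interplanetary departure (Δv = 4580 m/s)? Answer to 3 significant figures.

v_e = Isp · g₀ = 457 × 9.81 = 4483.2 m/s.
m₀/m_f = exp(Δv / v_e) = exp(4580 / 4483.2) = exp(1.0216) = 2.7776.

mass ratio ≈ 2.78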